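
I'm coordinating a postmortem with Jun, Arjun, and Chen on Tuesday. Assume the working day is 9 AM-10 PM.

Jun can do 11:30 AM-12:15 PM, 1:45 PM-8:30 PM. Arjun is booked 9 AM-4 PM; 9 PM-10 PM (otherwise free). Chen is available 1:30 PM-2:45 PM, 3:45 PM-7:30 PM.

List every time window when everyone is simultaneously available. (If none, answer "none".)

16:00-19:30

Jun free: 11:30-12:15, 13:45-20:30.
Arjun free: 16:00-21:00 (invert busy blocks within the working day).
Chen free: 13:30-14:45, 15:45-19:30.
Jun ∩ Arjun: 16:00-20:30.
Jun ∩ Arjun ∩ Chen: 16:00-19:30.
So the common availability across everyone is 16:00-19:30.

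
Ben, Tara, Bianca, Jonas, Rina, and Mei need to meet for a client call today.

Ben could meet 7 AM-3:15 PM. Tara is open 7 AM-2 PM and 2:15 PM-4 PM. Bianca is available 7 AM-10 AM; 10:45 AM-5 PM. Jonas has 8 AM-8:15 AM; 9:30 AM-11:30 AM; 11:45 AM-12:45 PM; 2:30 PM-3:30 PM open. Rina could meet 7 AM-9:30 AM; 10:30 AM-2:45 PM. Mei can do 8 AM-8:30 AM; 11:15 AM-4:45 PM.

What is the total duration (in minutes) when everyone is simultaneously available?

Ben ∩ Tara: 07:00-14:00, 14:15-15:15.
Ben ∩ Tara ∩ Bianca: 07:00-10:00, 10:45-14:00, 14:15-15:15.
Ben ∩ Tara ∩ Bianca ∩ Jonas: 08:00-08:15, 09:30-10:00, 10:45-11:30, 11:45-12:45, 14:30-15:15.
Ben ∩ Tara ∩ Bianca ∩ Jonas ∩ Rina: 08:00-08:15, 10:45-11:30, 11:45-12:45, 14:30-14:45.
Ben ∩ Tara ∩ Bianca ∩ Jonas ∩ Rina ∩ Mei: 08:00-08:15, 11:15-11:30, 11:45-12:45, 14:30-14:45.
Summing the common windows: 15 + 15 + 60 + 15 = 105 minutes.

105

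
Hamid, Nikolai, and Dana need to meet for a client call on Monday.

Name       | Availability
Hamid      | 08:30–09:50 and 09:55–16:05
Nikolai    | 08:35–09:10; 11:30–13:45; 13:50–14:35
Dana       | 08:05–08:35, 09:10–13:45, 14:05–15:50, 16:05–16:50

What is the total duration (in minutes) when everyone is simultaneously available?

Hamid ∩ Nikolai: 08:35-09:10, 11:30-13:45, 13:50-14:35.
Hamid ∩ Nikolai ∩ Dana: 11:30-13:45, 14:05-14:35.
So the common availability across everyone is 11:30-13:45, 14:05-14:35.
Summing the common windows: 135 + 30 = 165 minutes.

165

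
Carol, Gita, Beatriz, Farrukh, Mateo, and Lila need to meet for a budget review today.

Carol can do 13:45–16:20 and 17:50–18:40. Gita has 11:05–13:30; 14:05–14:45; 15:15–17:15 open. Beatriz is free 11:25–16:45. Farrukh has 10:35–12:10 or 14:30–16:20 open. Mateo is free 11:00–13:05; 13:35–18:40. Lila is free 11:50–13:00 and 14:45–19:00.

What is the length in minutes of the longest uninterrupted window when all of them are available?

65

Carol ∩ Gita: 14:05-14:45, 15:15-16:20.
Carol ∩ Gita ∩ Beatriz: 14:05-14:45, 15:15-16:20.
Carol ∩ Gita ∩ Beatriz ∩ Farrukh: 14:30-14:45, 15:15-16:20.
Carol ∩ Gita ∩ Beatriz ∩ Farrukh ∩ Mateo: 14:30-14:45, 15:15-16:20.
Carol ∩ Gita ∩ Beatriz ∩ Farrukh ∩ Mateo ∩ Lila: 15:15-16:20.
Those are the intersection windows.
The longest is 15:15-16:20 at 65 minutes.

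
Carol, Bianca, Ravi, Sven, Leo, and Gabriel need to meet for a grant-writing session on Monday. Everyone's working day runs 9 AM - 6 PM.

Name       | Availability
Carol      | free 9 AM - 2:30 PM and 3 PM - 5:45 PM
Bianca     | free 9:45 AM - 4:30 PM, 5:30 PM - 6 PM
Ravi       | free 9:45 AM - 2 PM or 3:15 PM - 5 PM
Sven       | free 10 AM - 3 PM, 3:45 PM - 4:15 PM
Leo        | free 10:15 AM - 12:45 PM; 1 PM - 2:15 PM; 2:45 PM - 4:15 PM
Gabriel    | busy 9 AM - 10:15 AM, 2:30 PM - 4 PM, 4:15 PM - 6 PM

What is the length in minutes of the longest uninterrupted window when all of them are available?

150

Carol free: 09:00-14:30, 15:00-17:45.
Bianca free: 09:45-16:30, 17:30-18:00.
Ravi free: 09:45-14:00, 15:15-17:00.
Sven free: 10:00-15:00, 15:45-16:15.
Leo free: 10:15-12:45, 13:00-14:15, 14:45-16:15.
Gabriel free: 10:15-14:30, 16:00-16:15 (invert busy blocks within the working day).
Carol ∩ Bianca: 09:45-14:30, 15:00-16:30, 17:30-17:45.
Carol ∩ Bianca ∩ Ravi: 09:45-14:00, 15:15-16:30.
Carol ∩ Bianca ∩ Ravi ∩ Sven: 10:00-14:00, 15:45-16:15.
Carol ∩ Bianca ∩ Ravi ∩ Sven ∩ Leo: 10:15-12:45, 13:00-14:00, 15:45-16:15.
Carol ∩ Bianca ∩ Ravi ∩ Sven ∩ Leo ∩ Gabriel: 10:15-12:45, 13:00-14:00, 16:00-16:15.
Those are the intersection windows.
The longest is 10:15-12:45 at 150 minutes.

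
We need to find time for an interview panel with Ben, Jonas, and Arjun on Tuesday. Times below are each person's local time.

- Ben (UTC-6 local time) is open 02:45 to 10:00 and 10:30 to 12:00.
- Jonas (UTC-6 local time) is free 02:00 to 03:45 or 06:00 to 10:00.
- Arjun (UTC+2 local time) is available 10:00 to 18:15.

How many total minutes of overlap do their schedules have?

Ben in UTC: 08:45-16:00, 16:30-18:00 (add 6h to convert from UTC-6).
Jonas in UTC: 08:00-09:45, 12:00-16:00 (add 6h to convert from UTC-6).
Arjun in UTC: 08:00-16:15 (subtract 2h to convert from UTC+2).
Ben ∩ Jonas: 08:45-09:45, 12:00-16:00.
Ben ∩ Jonas ∩ Arjun: 08:45-09:45, 12:00-16:00.
Summing the common windows: 60 + 240 = 300 minutes.

300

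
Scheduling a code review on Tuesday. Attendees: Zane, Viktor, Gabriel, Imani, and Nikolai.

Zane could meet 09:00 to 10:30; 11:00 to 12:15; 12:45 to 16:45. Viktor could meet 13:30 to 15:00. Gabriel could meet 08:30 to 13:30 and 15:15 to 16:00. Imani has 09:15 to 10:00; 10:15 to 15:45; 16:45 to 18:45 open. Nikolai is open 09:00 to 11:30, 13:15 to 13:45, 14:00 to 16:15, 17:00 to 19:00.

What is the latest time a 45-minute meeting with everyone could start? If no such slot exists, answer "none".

none

Zane ∩ Viktor: 13:30-15:00.
Zane ∩ Viktor ∩ Gabriel: ∅.
Zane ∩ Viktor ∩ Gabriel ∩ Imani: ∅.
Zane ∩ Viktor ∩ Gabriel ∩ Imani ∩ Nikolai: ∅.
There is no time when everyone is free.
No common window is at least 45 minutes long.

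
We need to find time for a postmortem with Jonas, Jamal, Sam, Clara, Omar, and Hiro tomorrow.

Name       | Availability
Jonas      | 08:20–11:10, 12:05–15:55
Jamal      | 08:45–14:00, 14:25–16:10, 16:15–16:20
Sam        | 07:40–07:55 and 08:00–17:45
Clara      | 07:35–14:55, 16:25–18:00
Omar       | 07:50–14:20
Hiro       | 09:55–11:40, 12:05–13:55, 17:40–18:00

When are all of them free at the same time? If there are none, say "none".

09:55-11:10, 12:05-13:55

Jonas ∩ Jamal: 08:45-11:10, 12:05-14:00, 14:25-15:55.
Jonas ∩ Jamal ∩ Sam: 08:45-11:10, 12:05-14:00, 14:25-15:55.
Jonas ∩ Jamal ∩ Sam ∩ Clara: 08:45-11:10, 12:05-14:00, 14:25-14:55.
Jonas ∩ Jamal ∩ Sam ∩ Clara ∩ Omar: 08:45-11:10, 12:05-14:00.
Jonas ∩ Jamal ∩ Sam ∩ Clara ∩ Omar ∩ Hiro: 09:55-11:10, 12:05-13:55.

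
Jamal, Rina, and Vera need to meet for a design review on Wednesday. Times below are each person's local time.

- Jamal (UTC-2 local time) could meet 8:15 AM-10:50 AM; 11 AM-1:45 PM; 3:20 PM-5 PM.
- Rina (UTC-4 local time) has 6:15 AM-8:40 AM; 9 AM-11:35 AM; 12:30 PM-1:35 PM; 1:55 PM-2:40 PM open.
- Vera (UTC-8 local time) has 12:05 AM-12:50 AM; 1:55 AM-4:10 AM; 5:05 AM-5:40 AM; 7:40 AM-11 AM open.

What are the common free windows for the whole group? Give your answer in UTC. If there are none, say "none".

Jamal in UTC: 10:15-12:50, 13:00-15:45, 17:20-19:00 (add 2h to convert from UTC-2).
Rina in UTC: 10:15-12:40, 13:00-15:35, 16:30-17:35, 17:55-18:40 (add 4h to convert from UTC-4).
Vera in UTC: 08:05-08:50, 09:55-12:10, 13:05-13:40, 15:40-19:00 (add 8h to convert from UTC-8).
Jamal ∩ Rina: 10:15-12:40, 13:00-15:35, 17:20-17:35, 17:55-18:40.
Jamal ∩ Rina ∩ Vera: 10:15-12:10, 13:05-13:40, 17:20-17:35, 17:55-18:40.

10:15-12:10, 13:05-13:40, 17:20-17:35, 17:55-18:40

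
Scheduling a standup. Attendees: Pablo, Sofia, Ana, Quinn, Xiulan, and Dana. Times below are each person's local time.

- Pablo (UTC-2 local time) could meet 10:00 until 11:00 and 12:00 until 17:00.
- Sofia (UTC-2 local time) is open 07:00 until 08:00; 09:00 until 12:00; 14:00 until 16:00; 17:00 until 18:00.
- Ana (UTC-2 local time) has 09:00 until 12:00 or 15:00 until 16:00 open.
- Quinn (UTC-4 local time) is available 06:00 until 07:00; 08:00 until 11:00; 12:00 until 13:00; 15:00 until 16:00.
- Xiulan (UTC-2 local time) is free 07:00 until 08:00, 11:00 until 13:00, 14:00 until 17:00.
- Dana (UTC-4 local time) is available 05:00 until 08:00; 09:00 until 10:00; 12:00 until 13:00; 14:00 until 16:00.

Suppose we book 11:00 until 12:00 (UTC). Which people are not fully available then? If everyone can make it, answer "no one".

Pablo in UTC: 12:00-13:00, 14:00-19:00 (add 2h to convert from UTC-2).
Sofia in UTC: 09:00-10:00, 11:00-14:00, 16:00-18:00, 19:00-20:00 (add 2h to convert from UTC-2).
Ana in UTC: 11:00-14:00, 17:00-18:00 (add 2h to convert from UTC-2).
Quinn in UTC: 10:00-11:00, 12:00-15:00, 16:00-17:00, 19:00-20:00 (add 4h to convert from UTC-4).
Xiulan in UTC: 09:00-10:00, 13:00-15:00, 16:00-19:00 (add 2h to convert from UTC-2).
Dana in UTC: 09:00-12:00, 13:00-14:00, 16:00-17:00, 18:00-20:00 (add 4h to convert from UTC-4).
Pablo: not fully free for 11:00-12:00. Sofia: free for 11:00-12:00. Ana: free for 11:00-12:00. Quinn: not fully free for 11:00-12:00. Xiulan: not fully free for 11:00-12:00. Dana: free for 11:00-12:00.

Pablo, Quinn, Xiulan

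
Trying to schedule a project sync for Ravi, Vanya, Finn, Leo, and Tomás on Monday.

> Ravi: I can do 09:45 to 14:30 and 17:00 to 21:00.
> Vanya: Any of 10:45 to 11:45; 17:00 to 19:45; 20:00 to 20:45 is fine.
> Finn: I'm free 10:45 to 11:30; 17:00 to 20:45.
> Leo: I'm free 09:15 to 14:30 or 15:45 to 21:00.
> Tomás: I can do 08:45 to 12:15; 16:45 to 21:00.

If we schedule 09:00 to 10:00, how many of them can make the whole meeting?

Tomás can make the full 09:00-10:00 slot — that's 1.

1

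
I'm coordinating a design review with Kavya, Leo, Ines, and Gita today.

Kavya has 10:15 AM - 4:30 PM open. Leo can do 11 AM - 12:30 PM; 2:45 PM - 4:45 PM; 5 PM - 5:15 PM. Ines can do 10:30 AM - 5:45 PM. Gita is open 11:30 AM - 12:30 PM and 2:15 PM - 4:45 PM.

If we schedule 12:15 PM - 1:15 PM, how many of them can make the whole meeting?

2

Kavya and Ines can make the full 12:15-13:15 slot — that's 2.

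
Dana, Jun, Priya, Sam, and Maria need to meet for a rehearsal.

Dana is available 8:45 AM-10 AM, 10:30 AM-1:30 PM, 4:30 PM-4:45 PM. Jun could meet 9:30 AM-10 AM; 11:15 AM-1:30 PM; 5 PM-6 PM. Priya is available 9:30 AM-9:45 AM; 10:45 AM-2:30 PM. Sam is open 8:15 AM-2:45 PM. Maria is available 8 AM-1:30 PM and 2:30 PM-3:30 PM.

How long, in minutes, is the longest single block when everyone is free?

135

Dana ∩ Jun: 09:30-10:00, 11:15-13:30.
Dana ∩ Jun ∩ Priya: 09:30-09:45, 11:15-13:30.
Dana ∩ Jun ∩ Priya ∩ Sam: 09:30-09:45, 11:15-13:30.
Dana ∩ Jun ∩ Priya ∩ Sam ∩ Maria: 09:30-09:45, 11:15-13:30.
The longest is 11:15-13:30 at 135 minutes.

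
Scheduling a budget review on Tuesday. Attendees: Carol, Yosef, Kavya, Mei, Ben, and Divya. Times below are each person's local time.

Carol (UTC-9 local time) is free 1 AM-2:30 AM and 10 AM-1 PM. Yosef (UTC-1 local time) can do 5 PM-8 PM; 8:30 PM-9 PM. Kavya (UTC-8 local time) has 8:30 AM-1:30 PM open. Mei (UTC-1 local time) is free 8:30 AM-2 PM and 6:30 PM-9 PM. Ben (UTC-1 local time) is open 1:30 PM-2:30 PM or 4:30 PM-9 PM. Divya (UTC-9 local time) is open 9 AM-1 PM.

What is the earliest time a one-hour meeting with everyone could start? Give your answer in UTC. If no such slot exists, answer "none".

19:30

Carol in UTC: 10:00-11:30, 19:00-22:00 (add 9h to convert from UTC-9).
Yosef in UTC: 18:00-21:00, 21:30-22:00 (add 1h to convert from UTC-1).
Kavya in UTC: 16:30-21:30 (add 8h to convert from UTC-8).
Mei in UTC: 09:30-15:00, 19:30-22:00 (add 1h to convert from UTC-1).
Ben in UTC: 14:30-15:30, 17:30-22:00 (add 1h to convert from UTC-1).
Divya in UTC: 18:00-22:00 (add 9h to convert from UTC-9).
Carol ∩ Yosef: 19:00-21:00, 21:30-22:00.
Carol ∩ Yosef ∩ Kavya: 19:00-21:00.
Carol ∩ Yosef ∩ Kavya ∩ Mei: 19:30-21:00.
Carol ∩ Yosef ∩ Kavya ∩ Mei ∩ Ben: 19:30-21:00.
Carol ∩ Yosef ∩ Kavya ∩ Mei ∩ Ben ∩ Divya: 19:30-21:00.
So the common availability across everyone is 19:30-21:00.
The first common window of at least 60 minutes is 19:30-21:00, so the earliest start is 19:30.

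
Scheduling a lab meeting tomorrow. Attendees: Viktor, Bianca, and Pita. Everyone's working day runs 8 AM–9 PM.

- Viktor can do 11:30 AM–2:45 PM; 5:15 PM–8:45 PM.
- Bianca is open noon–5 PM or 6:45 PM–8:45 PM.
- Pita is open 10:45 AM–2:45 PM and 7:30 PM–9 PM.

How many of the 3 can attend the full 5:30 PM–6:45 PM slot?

Viktor can make the full 17:30-18:45 slot — that's 1.

1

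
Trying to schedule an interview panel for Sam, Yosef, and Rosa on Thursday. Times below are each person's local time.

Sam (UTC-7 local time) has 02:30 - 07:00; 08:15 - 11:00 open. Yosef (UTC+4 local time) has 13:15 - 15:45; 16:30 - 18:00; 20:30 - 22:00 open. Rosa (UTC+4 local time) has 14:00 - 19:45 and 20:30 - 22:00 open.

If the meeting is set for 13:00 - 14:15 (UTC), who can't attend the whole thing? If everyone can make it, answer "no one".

Sam in UTC: 09:30-14:00, 15:15-18:00 (add 7h to convert from UTC-7).
Yosef in UTC: 09:15-11:45, 12:30-14:00, 16:30-18:00 (subtract 4h to convert from UTC+4).
Rosa in UTC: 10:00-15:45, 16:30-18:00 (subtract 4h to convert from UTC+4).
Sam: not fully free for 13:00-14:15. Yosef: not fully free for 13:00-14:15. Rosa: free for 13:00-14:15.

Sam, Yosef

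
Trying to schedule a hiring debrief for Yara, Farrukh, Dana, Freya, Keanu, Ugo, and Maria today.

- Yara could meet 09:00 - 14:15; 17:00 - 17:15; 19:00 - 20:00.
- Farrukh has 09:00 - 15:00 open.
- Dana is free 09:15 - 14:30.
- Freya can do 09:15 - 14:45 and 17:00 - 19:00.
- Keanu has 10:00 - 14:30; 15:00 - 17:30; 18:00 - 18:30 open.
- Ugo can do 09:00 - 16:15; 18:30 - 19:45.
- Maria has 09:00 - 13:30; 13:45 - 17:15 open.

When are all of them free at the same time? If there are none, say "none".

Yara ∩ Farrukh: 09:00-14:15.
Yara ∩ Farrukh ∩ Dana: 09:15-14:15.
Yara ∩ Farrukh ∩ Dana ∩ Freya: 09:15-14:15.
Yara ∩ Farrukh ∩ Dana ∩ Freya ∩ Keanu: 10:00-14:15.
Yara ∩ Farrukh ∩ Dana ∩ Freya ∩ Keanu ∩ Ugo: 10:00-14:15.
Yara ∩ Farrukh ∩ Dana ∩ Freya ∩ Keanu ∩ Ugo ∩ Maria: 10:00-13:30, 13:45-14:15.
So the common availability across everyone is 10:00-13:30, 13:45-14:15.

10:00-13:30, 13:45-14:15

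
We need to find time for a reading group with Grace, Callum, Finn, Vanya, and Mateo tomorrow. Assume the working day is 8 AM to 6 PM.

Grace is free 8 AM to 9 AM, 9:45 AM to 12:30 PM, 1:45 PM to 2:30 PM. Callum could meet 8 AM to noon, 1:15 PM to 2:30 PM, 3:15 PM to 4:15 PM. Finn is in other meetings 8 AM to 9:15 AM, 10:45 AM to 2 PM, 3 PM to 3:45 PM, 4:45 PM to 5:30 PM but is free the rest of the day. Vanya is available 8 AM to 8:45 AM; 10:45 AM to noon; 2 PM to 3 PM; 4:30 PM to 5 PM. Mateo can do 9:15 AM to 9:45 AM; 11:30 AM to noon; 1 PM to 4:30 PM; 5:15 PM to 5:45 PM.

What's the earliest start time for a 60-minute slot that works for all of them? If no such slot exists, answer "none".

none

Grace free: 08:00-09:00, 09:45-12:30, 13:45-14:30.
Callum free: 08:00-12:00, 13:15-14:30, 15:15-16:15.
Finn free: 09:15-10:45, 14:00-15:00, 15:45-16:45, 17:30-18:00 (invert busy blocks within the working day).
Vanya free: 08:00-08:45, 10:45-12:00, 14:00-15:00, 16:30-17:00.
Mateo free: 09:15-09:45, 11:30-12:00, 13:00-16:30, 17:15-17:45.
Grace ∩ Callum: 08:00-09:00, 09:45-12:00, 13:45-14:30.
Grace ∩ Callum ∩ Finn: 09:45-10:45, 14:00-14:30.
Grace ∩ Callum ∩ Finn ∩ Vanya: 14:00-14:30.
Grace ∩ Callum ∩ Finn ∩ Vanya ∩ Mateo: 14:00-14:30.
Those are the intersection windows.
No common window is at least 60 minutes long.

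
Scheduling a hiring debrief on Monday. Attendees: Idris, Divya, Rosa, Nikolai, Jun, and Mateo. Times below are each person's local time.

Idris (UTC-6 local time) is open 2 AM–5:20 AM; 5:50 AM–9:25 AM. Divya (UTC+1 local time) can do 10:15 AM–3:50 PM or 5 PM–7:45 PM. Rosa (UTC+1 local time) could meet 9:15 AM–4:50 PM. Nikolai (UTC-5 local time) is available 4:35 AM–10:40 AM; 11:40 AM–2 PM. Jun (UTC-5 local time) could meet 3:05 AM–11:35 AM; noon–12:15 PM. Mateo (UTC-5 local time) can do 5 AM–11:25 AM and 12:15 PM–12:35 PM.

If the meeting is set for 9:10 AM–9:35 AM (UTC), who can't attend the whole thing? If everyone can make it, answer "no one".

Idris in UTC: 08:00-11:20, 11:50-15:25 (add 6h to convert from UTC-6).
Divya in UTC: 09:15-14:50, 16:00-18:45 (subtract 1h to convert from UTC+1).
Rosa in UTC: 08:15-15:50 (subtract 1h to convert from UTC+1).
Nikolai in UTC: 09:35-15:40, 16:40-19:00 (add 5h to convert from UTC-5).
Jun in UTC: 08:05-16:35, 17:00-17:15 (add 5h to convert from UTC-5).
Mateo in UTC: 10:00-16:25, 17:15-17:35 (add 5h to convert from UTC-5).
Idris: free for 09:10-09:35. Divya: not fully free for 09:10-09:35. Rosa: free for 09:10-09:35. Nikolai: not fully free for 09:10-09:35. Jun: free for 09:10-09:35. Mateo: not fully free for 09:10-09:35.

Divya, Mateo, Nikolai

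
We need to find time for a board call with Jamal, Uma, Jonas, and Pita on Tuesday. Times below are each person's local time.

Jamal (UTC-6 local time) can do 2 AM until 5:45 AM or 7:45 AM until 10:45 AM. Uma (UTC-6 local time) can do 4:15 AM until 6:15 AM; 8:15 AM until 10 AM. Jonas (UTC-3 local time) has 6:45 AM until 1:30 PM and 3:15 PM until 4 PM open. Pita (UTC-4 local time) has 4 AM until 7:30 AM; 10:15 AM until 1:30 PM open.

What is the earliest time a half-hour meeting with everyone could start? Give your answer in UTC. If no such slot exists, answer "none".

Jamal in UTC: 08:00-11:45, 13:45-16:45 (add 6h to convert from UTC-6).
Uma in UTC: 10:15-12:15, 14:15-16:00 (add 6h to convert from UTC-6).
Jonas in UTC: 09:45-16:30, 18:15-19:00 (add 3h to convert from UTC-3).
Pita in UTC: 08:00-11:30, 14:15-17:30 (add 4h to convert from UTC-4).
Jamal ∩ Uma: 10:15-11:45, 14:15-16:00.
Jamal ∩ Uma ∩ Jonas: 10:15-11:45, 14:15-16:00.
Jamal ∩ Uma ∩ Jonas ∩ Pita: 10:15-11:30, 14:15-16:00.
Those are the intersection windows.
The first common window of at least 30 minutes is 10:15-11:30, so the earliest start is 10:15.

10:15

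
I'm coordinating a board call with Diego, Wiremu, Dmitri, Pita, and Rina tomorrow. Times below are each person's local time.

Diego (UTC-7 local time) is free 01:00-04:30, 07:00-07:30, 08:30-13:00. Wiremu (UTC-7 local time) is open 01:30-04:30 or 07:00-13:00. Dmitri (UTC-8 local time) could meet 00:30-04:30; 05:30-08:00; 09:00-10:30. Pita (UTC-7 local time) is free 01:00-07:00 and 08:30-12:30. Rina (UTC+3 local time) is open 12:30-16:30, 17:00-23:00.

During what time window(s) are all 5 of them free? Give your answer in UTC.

09:30-11:30, 15:30-16:00, 17:00-18:30

Diego in UTC: 08:00-11:30, 14:00-14:30, 15:30-20:00 (add 7h to convert from UTC-7).
Wiremu in UTC: 08:30-11:30, 14:00-20:00 (add 7h to convert from UTC-7).
Dmitri in UTC: 08:30-12:30, 13:30-16:00, 17:00-18:30 (add 8h to convert from UTC-8).
Pita in UTC: 08:00-14:00, 15:30-19:30 (add 7h to convert from UTC-7).
Rina in UTC: 09:30-13:30, 14:00-20:00 (subtract 3h to convert from UTC+3).
Diego ∩ Wiremu: 08:30-11:30, 14:00-14:30, 15:30-20:00.
Diego ∩ Wiremu ∩ Dmitri: 08:30-11:30, 14:00-14:30, 15:30-16:00, 17:00-18:30.
Diego ∩ Wiremu ∩ Dmitri ∩ Pita: 08:30-11:30, 15:30-16:00, 17:00-18:30.
Diego ∩ Wiremu ∩ Dmitri ∩ Pita ∩ Rina: 09:30-11:30, 15:30-16:00, 17:00-18:30.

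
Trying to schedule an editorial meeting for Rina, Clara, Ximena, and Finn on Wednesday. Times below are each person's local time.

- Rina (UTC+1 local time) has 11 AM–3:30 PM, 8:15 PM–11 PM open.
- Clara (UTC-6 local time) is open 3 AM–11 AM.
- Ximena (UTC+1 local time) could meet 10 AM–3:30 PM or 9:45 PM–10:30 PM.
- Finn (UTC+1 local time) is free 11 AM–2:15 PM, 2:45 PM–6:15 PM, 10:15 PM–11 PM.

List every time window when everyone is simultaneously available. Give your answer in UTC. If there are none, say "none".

Rina in UTC: 10:00-14:30, 19:15-22:00 (subtract 1h to convert from UTC+1).
Clara in UTC: 09:00-17:00 (add 6h to convert from UTC-6).
Ximena in UTC: 09:00-14:30, 20:45-21:30 (subtract 1h to convert from UTC+1).
Finn in UTC: 10:00-13:15, 13:45-17:15, 21:15-22:00 (subtract 1h to convert from UTC+1).
Rina ∩ Clara: 10:00-14:30.
Rina ∩ Clara ∩ Ximena: 10:00-14:30.
Rina ∩ Clara ∩ Ximena ∩ Finn: 10:00-13:15, 13:45-14:30.

10:00-13:15, 13:45-14:30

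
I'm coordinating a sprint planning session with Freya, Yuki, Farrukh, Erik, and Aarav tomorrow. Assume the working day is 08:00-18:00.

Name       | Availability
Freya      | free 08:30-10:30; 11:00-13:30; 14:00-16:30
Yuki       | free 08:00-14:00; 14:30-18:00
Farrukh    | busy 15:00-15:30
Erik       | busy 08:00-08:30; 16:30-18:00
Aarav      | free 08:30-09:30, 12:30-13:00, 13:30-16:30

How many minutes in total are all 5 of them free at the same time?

Freya free: 08:30-10:30, 11:00-13:30, 14:00-16:30.
Yuki free: 08:00-14:00, 14:30-18:00.
Farrukh free: 08:00-15:00, 15:30-18:00 (invert busy blocks within the working day).
Erik free: 08:30-16:30 (invert busy blocks within the working day).
Aarav free: 08:30-09:30, 12:30-13:00, 13:30-16:30.
Freya ∩ Yuki: 08:30-10:30, 11:00-13:30, 14:30-16:30.
Freya ∩ Yuki ∩ Farrukh: 08:30-10:30, 11:00-13:30, 14:30-15:00, 15:30-16:30.
Freya ∩ Yuki ∩ Farrukh ∩ Erik: 08:30-10:30, 11:00-13:30, 14:30-15:00, 15:30-16:30.
Freya ∩ Yuki ∩ Farrukh ∩ Erik ∩ Aarav: 08:30-09:30, 12:30-13:00, 14:30-15:00, 15:30-16:30.
Summing the common windows: 60 + 30 + 30 + 60 = 180 minutes.

180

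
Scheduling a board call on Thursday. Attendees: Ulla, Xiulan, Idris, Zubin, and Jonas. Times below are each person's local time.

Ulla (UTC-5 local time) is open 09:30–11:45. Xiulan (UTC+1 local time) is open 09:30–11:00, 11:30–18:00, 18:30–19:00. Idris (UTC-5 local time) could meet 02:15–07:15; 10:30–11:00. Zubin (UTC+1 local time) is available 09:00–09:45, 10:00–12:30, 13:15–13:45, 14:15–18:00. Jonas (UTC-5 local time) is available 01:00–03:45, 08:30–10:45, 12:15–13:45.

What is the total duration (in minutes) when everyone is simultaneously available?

15

Ulla in UTC: 14:30-16:45 (add 5h to convert from UTC-5).
Xiulan in UTC: 08:30-10:00, 10:30-17:00, 17:30-18:00 (subtract 1h to convert from UTC+1).
Idris in UTC: 07:15-12:15, 15:30-16:00 (add 5h to convert from UTC-5).
Zubin in UTC: 08:00-08:45, 09:00-11:30, 12:15-12:45, 13:15-17:00 (subtract 1h to convert from UTC+1).
Jonas in UTC: 06:00-08:45, 13:30-15:45, 17:15-18:45 (add 5h to convert from UTC-5).
Ulla ∩ Xiulan: 14:30-16:45.
Ulla ∩ Xiulan ∩ Idris: 15:30-16:00.
Ulla ∩ Xiulan ∩ Idris ∩ Zubin: 15:30-16:00.
Ulla ∩ Xiulan ∩ Idris ∩ Zubin ∩ Jonas: 15:30-15:45.
That's a single block of 15 minutes.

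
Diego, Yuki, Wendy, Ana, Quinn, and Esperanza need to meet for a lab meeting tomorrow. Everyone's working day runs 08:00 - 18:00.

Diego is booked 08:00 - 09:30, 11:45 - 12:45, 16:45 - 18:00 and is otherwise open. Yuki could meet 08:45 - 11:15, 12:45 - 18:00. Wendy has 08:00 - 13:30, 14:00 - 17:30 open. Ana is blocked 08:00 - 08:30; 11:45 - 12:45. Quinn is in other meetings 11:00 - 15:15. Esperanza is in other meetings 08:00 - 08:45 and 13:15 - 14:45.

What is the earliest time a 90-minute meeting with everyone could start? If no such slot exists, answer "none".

Diego free: 09:30-11:45, 12:45-16:45 (invert busy blocks within the working day).
Yuki free: 08:45-11:15, 12:45-18:00.
Wendy free: 08:00-13:30, 14:00-17:30.
Ana free: 08:30-11:45, 12:45-18:00 (invert busy blocks within the working day).
Quinn free: 08:00-11:00, 15:15-18:00 (invert busy blocks within the working day).
Esperanza free: 08:45-13:15, 14:45-18:00 (invert busy blocks within the working day).
Diego ∩ Yuki: 09:30-11:15, 12:45-16:45.
Diego ∩ Yuki ∩ Wendy: 09:30-11:15, 12:45-13:30, 14:00-16:45.
Diego ∩ Yuki ∩ Wendy ∩ Ana: 09:30-11:15, 12:45-13:30, 14:00-16:45.
Diego ∩ Yuki ∩ Wendy ∩ Ana ∩ Quinn: 09:30-11:00, 15:15-16:45.
Diego ∩ Yuki ∩ Wendy ∩ Ana ∩ Quinn ∩ Esperanza: 09:30-11:00, 15:15-16:45.
Those are the intersection windows.
The first common window of at least 90 minutes is 09:30-11:00, so the earliest start is 09:30.

09:30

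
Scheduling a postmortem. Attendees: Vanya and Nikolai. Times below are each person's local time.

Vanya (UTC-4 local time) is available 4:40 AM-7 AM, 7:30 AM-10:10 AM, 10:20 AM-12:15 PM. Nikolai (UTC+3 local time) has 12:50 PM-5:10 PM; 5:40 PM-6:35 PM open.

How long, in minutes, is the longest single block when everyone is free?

160

Vanya in UTC: 08:40-11:00, 11:30-14:10, 14:20-16:15 (add 4h to convert from UTC-4).
Nikolai in UTC: 09:50-14:10, 14:40-15:35 (subtract 3h to convert from UTC+3).
Vanya ∩ Nikolai: 09:50-11:00, 11:30-14:10, 14:40-15:35.
The longest is 11:30-14:10 at 160 minutes.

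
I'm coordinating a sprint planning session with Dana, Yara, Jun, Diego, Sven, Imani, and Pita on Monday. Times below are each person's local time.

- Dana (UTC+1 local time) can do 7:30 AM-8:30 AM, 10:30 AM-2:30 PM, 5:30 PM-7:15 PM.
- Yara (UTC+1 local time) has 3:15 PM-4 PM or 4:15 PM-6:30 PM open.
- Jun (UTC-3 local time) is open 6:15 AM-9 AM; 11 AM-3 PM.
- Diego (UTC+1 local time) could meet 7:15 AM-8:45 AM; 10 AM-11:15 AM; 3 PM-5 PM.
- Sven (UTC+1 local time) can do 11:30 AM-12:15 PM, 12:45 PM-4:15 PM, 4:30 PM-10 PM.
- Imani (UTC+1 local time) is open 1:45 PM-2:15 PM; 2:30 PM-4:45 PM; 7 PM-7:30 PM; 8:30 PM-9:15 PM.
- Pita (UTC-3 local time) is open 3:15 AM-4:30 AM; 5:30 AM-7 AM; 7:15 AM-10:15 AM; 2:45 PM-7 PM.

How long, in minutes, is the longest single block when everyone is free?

0

Dana in UTC: 06:30-07:30, 09:30-13:30, 16:30-18:15 (subtract 1h to convert from UTC+1).
Yara in UTC: 14:15-15:00, 15:15-17:30 (subtract 1h to convert from UTC+1).
Jun in UTC: 09:15-12:00, 14:00-18:00 (add 3h to convert from UTC-3).
Diego in UTC: 06:15-07:45, 09:00-10:15, 14:00-16:00 (subtract 1h to convert from UTC+1).
Sven in UTC: 10:30-11:15, 11:45-15:15, 15:30-21:00 (subtract 1h to convert from UTC+1).
Imani in UTC: 12:45-13:15, 13:30-15:45, 18:00-18:30, 19:30-20:15 (subtract 1h to convert from UTC+1).
Pita in UTC: 06:15-07:30, 08:30-10:00, 10:15-13:15, 17:45-22:00 (add 3h to convert from UTC-3).
Dana ∩ Yara: 16:30-17:30.
Dana ∩ Yara ∩ Jun: 16:30-17:30.
Dana ∩ Yara ∩ Jun ∩ Diego: ∅.
Dana ∩ Yara ∩ Jun ∩ Diego ∩ Sven: ∅.
Dana ∩ Yara ∩ Jun ∩ Diego ∩ Sven ∩ Imani: ∅.
Dana ∩ Yara ∩ Jun ∩ Diego ∩ Sven ∩ Imani ∩ Pita: ∅.
There is no time when everyone is free.
No common window exists, so the longest block is 0 minutes.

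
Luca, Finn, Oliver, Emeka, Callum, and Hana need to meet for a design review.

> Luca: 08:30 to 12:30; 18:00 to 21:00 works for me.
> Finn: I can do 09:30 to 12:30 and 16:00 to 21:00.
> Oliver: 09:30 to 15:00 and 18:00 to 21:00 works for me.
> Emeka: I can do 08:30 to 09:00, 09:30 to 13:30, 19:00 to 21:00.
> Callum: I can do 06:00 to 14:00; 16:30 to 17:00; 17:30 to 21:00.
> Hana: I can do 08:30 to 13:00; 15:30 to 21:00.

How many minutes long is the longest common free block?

Luca ∩ Finn: 09:30-12:30, 18:00-21:00.
Luca ∩ Finn ∩ Oliver: 09:30-12:30, 18:00-21:00.
Luca ∩ Finn ∩ Oliver ∩ Emeka: 09:30-12:30, 19:00-21:00.
Luca ∩ Finn ∩ Oliver ∩ Emeka ∩ Callum: 09:30-12:30, 19:00-21:00.
Luca ∩ Finn ∩ Oliver ∩ Emeka ∩ Callum ∩ Hana: 09:30-12:30, 19:00-21:00.
The longest is 09:30-12:30 at 180 minutes.

180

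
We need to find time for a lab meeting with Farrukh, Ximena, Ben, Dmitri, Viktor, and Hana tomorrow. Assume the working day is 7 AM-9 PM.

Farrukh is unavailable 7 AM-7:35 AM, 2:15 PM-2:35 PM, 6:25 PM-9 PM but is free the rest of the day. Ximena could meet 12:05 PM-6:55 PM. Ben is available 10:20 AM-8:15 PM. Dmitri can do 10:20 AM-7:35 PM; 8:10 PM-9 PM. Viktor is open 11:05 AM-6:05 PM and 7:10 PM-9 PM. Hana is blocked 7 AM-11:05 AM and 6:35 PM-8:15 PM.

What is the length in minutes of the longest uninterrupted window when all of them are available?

Farrukh free: 07:35-14:15, 14:35-18:25 (invert busy blocks within the working day).
Ximena free: 12:05-18:55.
Ben free: 10:20-20:15.
Dmitri free: 10:20-19:35, 20:10-21:00.
Viktor free: 11:05-18:05, 19:10-21:00.
Hana free: 11:05-18:35, 20:15-21:00 (invert busy blocks within the working day).
Farrukh ∩ Ximena: 12:05-14:15, 14:35-18:25.
Farrukh ∩ Ximena ∩ Ben: 12:05-14:15, 14:35-18:25.
Farrukh ∩ Ximena ∩ Ben ∩ Dmitri: 12:05-14:15, 14:35-18:25.
Farrukh ∩ Ximena ∩ Ben ∩ Dmitri ∩ Viktor: 12:05-14:15, 14:35-18:05.
Farrukh ∩ Ximena ∩ Ben ∩ Dmitri ∩ Viktor ∩ Hana: 12:05-14:15, 14:35-18:05.
The longest is 14:35-18:05 at 210 minutes.

210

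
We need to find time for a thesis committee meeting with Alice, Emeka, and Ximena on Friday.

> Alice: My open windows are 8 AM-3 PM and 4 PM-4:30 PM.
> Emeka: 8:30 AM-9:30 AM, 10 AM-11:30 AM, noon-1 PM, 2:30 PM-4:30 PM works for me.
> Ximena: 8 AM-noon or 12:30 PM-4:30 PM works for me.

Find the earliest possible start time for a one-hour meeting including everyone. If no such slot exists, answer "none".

08:30

Alice ∩ Emeka: 08:30-09:30, 10:00-11:30, 12:00-13:00, 14:30-15:00, 16:00-16:30.
Alice ∩ Emeka ∩ Ximena: 08:30-09:30, 10:00-11:30, 12:30-13:00, 14:30-15:00, 16:00-16:30.
The first common window of at least 60 minutes is 08:30-09:30, so the earliest start is 08:30.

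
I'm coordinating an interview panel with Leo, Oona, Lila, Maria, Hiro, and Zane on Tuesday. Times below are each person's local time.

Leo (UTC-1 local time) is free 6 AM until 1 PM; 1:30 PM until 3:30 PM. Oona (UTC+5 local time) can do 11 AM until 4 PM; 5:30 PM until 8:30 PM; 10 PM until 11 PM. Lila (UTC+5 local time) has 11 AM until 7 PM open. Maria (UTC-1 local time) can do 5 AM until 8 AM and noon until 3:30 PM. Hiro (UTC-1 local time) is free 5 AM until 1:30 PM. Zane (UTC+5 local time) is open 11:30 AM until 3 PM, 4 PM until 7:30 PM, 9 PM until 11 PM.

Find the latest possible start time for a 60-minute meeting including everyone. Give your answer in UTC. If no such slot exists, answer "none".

13:00

Leo in UTC: 07:00-14:00, 14:30-16:30 (add 1h to convert from UTC-1).
Oona in UTC: 06:00-11:00, 12:30-15:30, 17:00-18:00 (subtract 5h to convert from UTC+5).
Lila in UTC: 06:00-14:00 (subtract 5h to convert from UTC+5).
Maria in UTC: 06:00-09:00, 13:00-16:30 (add 1h to convert from UTC-1).
Hiro in UTC: 06:00-14:30 (add 1h to convert from UTC-1).
Zane in UTC: 06:30-10:00, 11:00-14:30, 16:00-18:00 (subtract 5h to convert from UTC+5).
Leo ∩ Oona: 07:00-11:00, 12:30-14:00, 14:30-15:30.
Leo ∩ Oona ∩ Lila: 07:00-11:00, 12:30-14:00.
Leo ∩ Oona ∩ Lila ∩ Maria: 07:00-09:00, 13:00-14:00.
Leo ∩ Oona ∩ Lila ∩ Maria ∩ Hiro: 07:00-09:00, 13:00-14:00.
Leo ∩ Oona ∩ Lila ∩ Maria ∩ Hiro ∩ Zane: 07:00-09:00, 13:00-14:00.
The last common window of at least 60 minutes is 13:00-14:00; a 60-minute meeting can start as late as 13:00 and still end by 14:00.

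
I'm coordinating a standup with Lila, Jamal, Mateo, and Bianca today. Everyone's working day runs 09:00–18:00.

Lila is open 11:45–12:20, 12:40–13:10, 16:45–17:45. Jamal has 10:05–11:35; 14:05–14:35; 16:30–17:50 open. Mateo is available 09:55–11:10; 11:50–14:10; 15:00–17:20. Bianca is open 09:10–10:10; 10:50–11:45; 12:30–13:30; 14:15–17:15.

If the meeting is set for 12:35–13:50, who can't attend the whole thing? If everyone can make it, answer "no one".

Lila: not fully free for 12:35-13:50. Jamal: not fully free for 12:35-13:50. Mateo: free for 12:35-13:50. Bianca: not fully free for 12:35-13:50.

Bianca, Jamal, Lila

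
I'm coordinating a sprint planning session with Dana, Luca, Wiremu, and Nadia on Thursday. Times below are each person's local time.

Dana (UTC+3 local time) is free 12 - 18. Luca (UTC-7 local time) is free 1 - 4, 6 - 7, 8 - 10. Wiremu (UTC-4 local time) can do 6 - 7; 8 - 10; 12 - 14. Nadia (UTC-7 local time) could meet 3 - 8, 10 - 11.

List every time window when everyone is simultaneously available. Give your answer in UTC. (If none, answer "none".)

10:00-11:00, 13:00-14:00

Dana in UTC: 09:00-15:00 (subtract 3h to convert from UTC+3).
Luca in UTC: 08:00-11:00, 13:00-14:00, 15:00-17:00 (add 7h to convert from UTC-7).
Wiremu in UTC: 10:00-11:00, 12:00-14:00, 16:00-18:00 (add 4h to convert from UTC-4).
Nadia in UTC: 10:00-15:00, 17:00-18:00 (add 7h to convert from UTC-7).
Dana ∩ Luca: 09:00-11:00, 13:00-14:00.
Dana ∩ Luca ∩ Wiremu: 10:00-11:00, 13:00-14:00.
Dana ∩ Luca ∩ Wiremu ∩ Nadia: 10:00-11:00, 13:00-14:00.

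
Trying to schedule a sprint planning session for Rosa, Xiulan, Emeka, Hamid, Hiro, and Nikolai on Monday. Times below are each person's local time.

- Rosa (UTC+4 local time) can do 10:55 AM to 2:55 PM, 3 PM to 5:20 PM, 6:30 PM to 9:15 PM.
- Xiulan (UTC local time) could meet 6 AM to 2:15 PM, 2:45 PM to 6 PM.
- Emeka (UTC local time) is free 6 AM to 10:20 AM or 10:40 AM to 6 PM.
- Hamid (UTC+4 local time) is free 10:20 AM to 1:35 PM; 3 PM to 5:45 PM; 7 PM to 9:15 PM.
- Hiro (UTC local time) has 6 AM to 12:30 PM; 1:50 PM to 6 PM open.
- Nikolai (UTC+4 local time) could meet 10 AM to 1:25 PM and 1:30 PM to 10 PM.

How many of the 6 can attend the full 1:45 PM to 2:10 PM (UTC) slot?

3

Rosa in UTC: 06:55-10:55, 11:00-13:20, 14:30-17:15 (subtract 4h to convert from UTC+4).
Xiulan in UTC: 06:00-14:15, 14:45-18:00.
Emeka in UTC: 06:00-10:20, 10:40-18:00.
Hamid in UTC: 06:20-09:35, 11:00-13:45, 15:00-17:15 (subtract 4h to convert from UTC+4).
Hiro in UTC: 06:00-12:30, 13:50-18:00.
Nikolai in UTC: 06:00-09:25, 09:30-18:00 (subtract 4h to convert from UTC+4).
Xiulan, Emeka, and Nikolai can make the full 13:45-14:10 slot — that's 3.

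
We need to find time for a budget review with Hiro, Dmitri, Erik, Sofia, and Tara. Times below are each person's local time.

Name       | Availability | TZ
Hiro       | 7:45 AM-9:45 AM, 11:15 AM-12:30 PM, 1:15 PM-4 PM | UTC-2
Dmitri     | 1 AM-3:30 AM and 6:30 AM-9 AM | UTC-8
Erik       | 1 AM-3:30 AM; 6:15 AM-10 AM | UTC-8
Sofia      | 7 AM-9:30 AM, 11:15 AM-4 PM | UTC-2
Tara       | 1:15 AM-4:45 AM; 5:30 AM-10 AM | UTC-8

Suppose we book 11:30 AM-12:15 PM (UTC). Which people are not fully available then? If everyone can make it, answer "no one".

Hiro in UTC: 09:45-11:45, 13:15-14:30, 15:15-18:00 (add 2h to convert from UTC-2).
Dmitri in UTC: 09:00-11:30, 14:30-17:00 (add 8h to convert from UTC-8).
Erik in UTC: 09:00-11:30, 14:15-18:00 (add 8h to convert from UTC-8).
Sofia in UTC: 09:00-11:30, 13:15-18:00 (add 2h to convert from UTC-2).
Tara in UTC: 09:15-12:45, 13:30-18:00 (add 8h to convert from UTC-8).
Hiro: not fully free for 11:30-12:15. Dmitri: not fully free for 11:30-12:15. Erik: not fully free for 11:30-12:15. Sofia: not fully free for 11:30-12:15. Tara: free for 11:30-12:15.

Dmitri, Erik, Hiro, Sofia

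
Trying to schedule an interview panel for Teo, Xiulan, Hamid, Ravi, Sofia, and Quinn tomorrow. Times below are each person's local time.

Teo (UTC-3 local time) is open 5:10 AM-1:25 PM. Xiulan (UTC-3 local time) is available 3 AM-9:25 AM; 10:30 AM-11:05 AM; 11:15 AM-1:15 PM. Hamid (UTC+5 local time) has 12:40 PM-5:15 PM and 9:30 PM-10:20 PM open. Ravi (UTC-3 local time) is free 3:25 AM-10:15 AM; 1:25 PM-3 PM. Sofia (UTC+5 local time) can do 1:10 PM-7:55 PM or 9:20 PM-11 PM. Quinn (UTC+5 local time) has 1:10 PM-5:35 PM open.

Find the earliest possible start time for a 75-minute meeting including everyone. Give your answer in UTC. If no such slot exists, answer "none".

08:10

Teo in UTC: 08:10-16:25 (add 3h to convert from UTC-3).
Xiulan in UTC: 06:00-12:25, 13:30-14:05, 14:15-16:15 (add 3h to convert from UTC-3).
Hamid in UTC: 07:40-12:15, 16:30-17:20 (subtract 5h to convert from UTC+5).
Ravi in UTC: 06:25-13:15, 16:25-18:00 (add 3h to convert from UTC-3).
Sofia in UTC: 08:10-14:55, 16:20-18:00 (subtract 5h to convert from UTC+5).
Quinn in UTC: 08:10-12:35 (subtract 5h to convert from UTC+5).
Teo ∩ Xiulan: 08:10-12:25, 13:30-14:05, 14:15-16:15.
Teo ∩ Xiulan ∩ Hamid: 08:10-12:15.
Teo ∩ Xiulan ∩ Hamid ∩ Ravi: 08:10-12:15.
Teo ∩ Xiulan ∩ Hamid ∩ Ravi ∩ Sofia: 08:10-12:15.
Teo ∩ Xiulan ∩ Hamid ∩ Ravi ∩ Sofia ∩ Quinn: 08:10-12:15.
Those are the intersection windows.
The first common window of at least 75 minutes is 08:10-12:15, so the earliest start is 08:10.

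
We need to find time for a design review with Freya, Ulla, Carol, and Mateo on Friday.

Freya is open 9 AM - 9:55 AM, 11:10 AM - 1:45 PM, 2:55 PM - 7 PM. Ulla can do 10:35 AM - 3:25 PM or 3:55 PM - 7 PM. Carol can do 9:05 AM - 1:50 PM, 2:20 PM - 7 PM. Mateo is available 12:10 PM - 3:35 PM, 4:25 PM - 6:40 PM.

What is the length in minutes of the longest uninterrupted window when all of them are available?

135

Freya ∩ Ulla: 11:10-13:45, 14:55-15:25, 15:55-19:00.
Freya ∩ Ulla ∩ Carol: 11:10-13:45, 14:55-15:25, 15:55-19:00.
Freya ∩ Ulla ∩ Carol ∩ Mateo: 12:10-13:45, 14:55-15:25, 16:25-18:40.
The longest is 16:25-18:40 at 135 minutes.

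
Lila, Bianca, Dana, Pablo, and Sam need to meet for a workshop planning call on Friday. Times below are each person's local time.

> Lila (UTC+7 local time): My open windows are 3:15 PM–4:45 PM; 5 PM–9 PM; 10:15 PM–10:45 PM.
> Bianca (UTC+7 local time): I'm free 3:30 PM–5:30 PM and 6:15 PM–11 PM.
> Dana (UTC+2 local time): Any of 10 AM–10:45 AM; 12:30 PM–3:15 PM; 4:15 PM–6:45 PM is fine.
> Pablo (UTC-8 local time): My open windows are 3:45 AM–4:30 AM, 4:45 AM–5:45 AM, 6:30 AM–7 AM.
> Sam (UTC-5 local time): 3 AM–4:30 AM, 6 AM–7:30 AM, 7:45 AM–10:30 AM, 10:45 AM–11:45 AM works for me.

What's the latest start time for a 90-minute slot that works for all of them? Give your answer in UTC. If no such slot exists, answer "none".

Lila in UTC: 08:15-09:45, 10:00-14:00, 15:15-15:45 (subtract 7h to convert from UTC+7).
Bianca in UTC: 08:30-10:30, 11:15-16:00 (subtract 7h to convert from UTC+7).
Dana in UTC: 08:00-08:45, 10:30-13:15, 14:15-16:45 (subtract 2h to convert from UTC+2).
Pablo in UTC: 11:45-12:30, 12:45-13:45, 14:30-15:00 (add 8h to convert from UTC-8).
Sam in UTC: 08:00-09:30, 11:00-12:30, 12:45-15:30, 15:45-16:45 (add 5h to convert from UTC-5).
Lila ∩ Bianca: 08:30-09:45, 10:00-10:30, 11:15-14:00, 15:15-15:45.
Lila ∩ Bianca ∩ Dana: 08:30-08:45, 11:15-13:15, 15:15-15:45.
Lila ∩ Bianca ∩ Dana ∩ Pablo: 11:45-12:30, 12:45-13:15.
Lila ∩ Bianca ∩ Dana ∩ Pablo ∩ Sam: 11:45-12:30, 12:45-13:15.
No common window is at least 90 minutes long.

none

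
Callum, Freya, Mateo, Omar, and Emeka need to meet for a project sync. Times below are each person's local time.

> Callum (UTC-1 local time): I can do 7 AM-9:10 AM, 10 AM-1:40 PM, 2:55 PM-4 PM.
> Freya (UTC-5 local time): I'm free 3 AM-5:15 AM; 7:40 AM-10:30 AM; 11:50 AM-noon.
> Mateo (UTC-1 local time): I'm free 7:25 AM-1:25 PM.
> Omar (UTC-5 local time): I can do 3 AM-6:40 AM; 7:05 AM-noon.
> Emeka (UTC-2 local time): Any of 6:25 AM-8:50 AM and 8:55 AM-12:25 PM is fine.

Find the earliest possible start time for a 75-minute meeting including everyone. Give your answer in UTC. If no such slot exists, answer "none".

08:25

Callum in UTC: 08:00-10:10, 11:00-14:40, 15:55-17:00 (add 1h to convert from UTC-1).
Freya in UTC: 08:00-10:15, 12:40-15:30, 16:50-17:00 (add 5h to convert from UTC-5).
Mateo in UTC: 08:25-14:25 (add 1h to convert from UTC-1).
Omar in UTC: 08:00-11:40, 12:05-17:00 (add 5h to convert from UTC-5).
Emeka in UTC: 08:25-10:50, 10:55-14:25 (add 2h to convert from UTC-2).
Callum ∩ Freya: 08:00-10:10, 12:40-14:40, 16:50-17:00.
Callum ∩ Freya ∩ Mateo: 08:25-10:10, 12:40-14:25.
Callum ∩ Freya ∩ Mateo ∩ Omar: 08:25-10:10, 12:40-14:25.
Callum ∩ Freya ∩ Mateo ∩ Omar ∩ Emeka: 08:25-10:10, 12:40-14:25.
The first common window of at least 75 minutes is 08:25-10:10, so the earliest start is 08:25.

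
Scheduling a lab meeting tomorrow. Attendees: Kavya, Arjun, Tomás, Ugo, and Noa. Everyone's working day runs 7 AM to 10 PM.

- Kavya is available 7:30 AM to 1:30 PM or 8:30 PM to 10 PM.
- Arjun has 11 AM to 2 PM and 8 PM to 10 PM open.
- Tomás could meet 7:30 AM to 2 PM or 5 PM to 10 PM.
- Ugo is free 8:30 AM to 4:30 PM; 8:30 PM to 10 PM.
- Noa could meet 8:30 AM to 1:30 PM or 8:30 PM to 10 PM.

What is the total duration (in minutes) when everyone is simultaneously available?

240

Kavya ∩ Arjun: 11:00-13:30, 20:30-22:00.
Kavya ∩ Arjun ∩ Tomás: 11:00-13:30, 20:30-22:00.
Kavya ∩ Arjun ∩ Tomás ∩ Ugo: 11:00-13:30, 20:30-22:00.
Kavya ∩ Arjun ∩ Tomás ∩ Ugo ∩ Noa: 11:00-13:30, 20:30-22:00.
Summing the common windows: 150 + 90 = 240 minutes.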